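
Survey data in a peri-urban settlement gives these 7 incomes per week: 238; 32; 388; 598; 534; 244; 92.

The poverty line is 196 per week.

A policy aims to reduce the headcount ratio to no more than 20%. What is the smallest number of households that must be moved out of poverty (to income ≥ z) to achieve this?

1

Currently q = 2 of N = 7 are below the line (H = 0.286).
A headcount ratio of at most 20% allows at most ⌊0.20 × 7⌋ = 1 poor households.
So at least 2 − 1 = 1 must be lifted.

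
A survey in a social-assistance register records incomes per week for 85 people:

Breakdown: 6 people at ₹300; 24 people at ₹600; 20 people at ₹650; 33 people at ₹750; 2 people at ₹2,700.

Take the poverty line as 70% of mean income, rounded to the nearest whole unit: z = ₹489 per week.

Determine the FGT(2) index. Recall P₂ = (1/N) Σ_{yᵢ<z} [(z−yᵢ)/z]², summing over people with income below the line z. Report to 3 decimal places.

Below the line: 6×₹300 (q = 6 of N = 85).
Shortfall ratios: (489−300)/489 = 0.3865 (×6).
Squared: 0.1494 (×6).
Sum = 0.896308; P₂ = 0.896308 / 85 = 0.011.

0.011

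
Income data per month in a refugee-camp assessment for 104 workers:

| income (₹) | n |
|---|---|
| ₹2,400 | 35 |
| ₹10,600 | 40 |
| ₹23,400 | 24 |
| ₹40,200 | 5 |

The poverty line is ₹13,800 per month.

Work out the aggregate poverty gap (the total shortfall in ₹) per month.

₹527,000

Incomes under z: 35×₹2,400, 40×₹10,600 (q = 75 of N = 104).
Individual gaps: 35×(13800−2400) = 399000; 40×(13800−10600) = 128000.
Aggregate gap = ₹527,000.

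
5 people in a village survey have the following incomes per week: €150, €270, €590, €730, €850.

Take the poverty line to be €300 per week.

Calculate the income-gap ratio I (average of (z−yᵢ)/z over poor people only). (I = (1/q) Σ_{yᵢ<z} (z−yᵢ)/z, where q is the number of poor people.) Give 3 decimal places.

0.300

Below z: €150, €270 (q = 2 of N = 5).
Shortfall ratios (z−y)/z: 0.5000, 0.1000; sum = 0.600000.
The income-gap ratio divides by q (the poor only): 0.600000 / 2 = 0.300.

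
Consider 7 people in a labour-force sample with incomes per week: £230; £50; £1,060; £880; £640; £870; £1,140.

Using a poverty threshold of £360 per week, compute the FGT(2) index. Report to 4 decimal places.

0.1246

Below z: £50, £230 (q = 2 of N = 7).
Gap ratios (z−y)/z: (360−50)/360 = 0.8611; (360−230)/360 = 0.3611.
Squared: 0.7415; 0.1304.
Sum = 0.871914; P₂ = 0.871914 / 7 = 0.1246.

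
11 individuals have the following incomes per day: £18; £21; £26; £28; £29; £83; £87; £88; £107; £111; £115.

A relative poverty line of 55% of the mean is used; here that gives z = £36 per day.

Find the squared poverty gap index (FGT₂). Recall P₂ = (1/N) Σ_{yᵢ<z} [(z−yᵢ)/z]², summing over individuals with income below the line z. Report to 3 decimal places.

Below z: £18, £21, £26, £28, £29 (q = 5 of N = 11).
Gap ratios (z−y)/z: (36−18)/36 = 0.5000; (36−21)/36 = 0.4167; (36−26)/36 = 0.2778; (36−28)/36 = 0.2222; (36−29)/36 = 0.1944.
Squared: 0.2500; 0.1736; 0.0772; 0.0494; 0.0378.
Sum = 0.587963; P₂ = 0.587963 / 11 = 0.053.

0.053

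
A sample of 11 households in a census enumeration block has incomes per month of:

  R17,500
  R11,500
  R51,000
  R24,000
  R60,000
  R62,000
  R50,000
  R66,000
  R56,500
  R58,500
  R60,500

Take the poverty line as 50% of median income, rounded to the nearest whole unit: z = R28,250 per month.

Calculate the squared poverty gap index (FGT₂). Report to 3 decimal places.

0.047

Poor units: R11,500, R17,500, R24,000 (q = 3 of N = 11).
Normalized shortfalls: (28250−11500)/28250 = 0.5929; (28250−17500)/28250 = 0.3805; (28250−24000)/28250 = 0.1504.
Squared: 0.3516; 0.1448; 0.0226.
Sum = 0.518991; P₂ = 0.518991 / 11 = 0.047.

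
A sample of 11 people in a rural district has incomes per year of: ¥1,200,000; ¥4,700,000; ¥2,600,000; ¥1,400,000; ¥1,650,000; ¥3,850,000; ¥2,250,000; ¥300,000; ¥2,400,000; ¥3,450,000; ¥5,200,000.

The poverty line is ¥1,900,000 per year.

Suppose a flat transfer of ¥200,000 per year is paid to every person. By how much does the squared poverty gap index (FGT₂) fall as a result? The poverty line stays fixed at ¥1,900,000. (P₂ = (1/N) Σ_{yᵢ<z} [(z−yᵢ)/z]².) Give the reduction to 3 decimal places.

0.027

Before: below the line — ¥300,000, ¥1,200,000, ¥1,400,000, ¥1,650,000; squared poverty gap index (FGT₂) = 0.08468.
After the ¥200,000 transfer: below the line — ¥500,000, ¥1,400,000, ¥1,600,000, ¥1,850,000; squared poverty gap index (FGT₂) = 0.05798.
Reduction = 0.08468 − 0.05798 = 0.027.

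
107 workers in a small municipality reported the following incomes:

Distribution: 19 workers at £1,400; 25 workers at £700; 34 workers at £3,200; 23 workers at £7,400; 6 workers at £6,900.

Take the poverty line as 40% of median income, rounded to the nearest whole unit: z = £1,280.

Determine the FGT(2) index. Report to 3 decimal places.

0.048

Below the line: 25×£700 (q = 25 of N = 107).
Shortfall ratios: (1280−700)/1280 = 0.4531 (×25).
Squared: 0.2053 (×25).
Sum = 5.133057; P₂ = 5.133057 / 107 = 0.048.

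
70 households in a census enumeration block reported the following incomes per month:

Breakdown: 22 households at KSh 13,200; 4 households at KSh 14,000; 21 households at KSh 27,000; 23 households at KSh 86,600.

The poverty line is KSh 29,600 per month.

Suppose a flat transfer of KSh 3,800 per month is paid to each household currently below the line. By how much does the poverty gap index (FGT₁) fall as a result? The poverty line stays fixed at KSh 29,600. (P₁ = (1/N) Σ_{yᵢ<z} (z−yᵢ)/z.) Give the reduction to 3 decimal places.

Before: below the line — 22×KSh 13,200, 4×KSh 14,000, 21×KSh 27,000; poverty gap index (FGT₁) = 0.23060.
After the KSh 3,800 transfer: below the line — 22×KSh 17,000, 4×KSh 17,800; poverty gap index (FGT₁) = 0.15656.
Reduction = 0.23060 − 0.15656 = 0.074.

0.074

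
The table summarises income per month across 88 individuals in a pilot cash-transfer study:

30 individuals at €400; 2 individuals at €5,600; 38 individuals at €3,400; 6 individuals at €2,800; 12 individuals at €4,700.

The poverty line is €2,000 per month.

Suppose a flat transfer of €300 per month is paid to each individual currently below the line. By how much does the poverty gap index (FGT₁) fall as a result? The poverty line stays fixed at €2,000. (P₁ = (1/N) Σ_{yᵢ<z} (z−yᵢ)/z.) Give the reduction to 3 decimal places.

Before: below the line — 30×€400; poverty gap index (FGT₁) = 0.27273.
After the €300 transfer: below the line — 30×€700; poverty gap index (FGT₁) = 0.22159.
Reduction = 0.27273 − 0.22159 = 0.051.

0.051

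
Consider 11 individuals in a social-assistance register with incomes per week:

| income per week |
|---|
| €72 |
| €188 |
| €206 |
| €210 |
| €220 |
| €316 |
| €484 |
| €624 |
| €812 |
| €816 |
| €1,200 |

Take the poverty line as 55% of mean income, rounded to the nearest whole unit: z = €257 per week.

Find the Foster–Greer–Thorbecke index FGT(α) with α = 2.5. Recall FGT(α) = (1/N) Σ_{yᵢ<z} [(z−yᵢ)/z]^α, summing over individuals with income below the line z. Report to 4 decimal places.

0.0470

Incomes under z: €72, €188, €206, €210, €220 (q = 5 of N = 11).
Normalized shortfalls: (257−72)/257 = 0.7198; (257−188)/257 = 0.2685; (257−206)/257 = 0.1984; (257−210)/257 = 0.1829; (257−220)/257 = 0.1440.
Raised to α = 2.5: 0.43964; 0.03735; 0.01754; 0.01430; 0.00786.
Sum = 0.516699; FGT(2.5) = 0.516699 / 11 = 0.0470.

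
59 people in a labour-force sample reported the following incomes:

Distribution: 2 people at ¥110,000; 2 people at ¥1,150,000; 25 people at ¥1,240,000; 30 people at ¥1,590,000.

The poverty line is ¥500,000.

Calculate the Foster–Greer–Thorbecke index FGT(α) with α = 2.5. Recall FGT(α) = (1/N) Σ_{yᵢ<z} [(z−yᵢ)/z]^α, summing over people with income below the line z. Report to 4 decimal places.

Below the line: 2×¥110,000 (q = 2 of N = 59).
Shortfall ratios: (500000−110000)/500000 = 0.7800 (×2).
Raised to α = 2.5: 0.53732 (×2).
Sum = 1.074649; FGT(2.5) = 1.074649 / 59 = 0.0182.

0.0182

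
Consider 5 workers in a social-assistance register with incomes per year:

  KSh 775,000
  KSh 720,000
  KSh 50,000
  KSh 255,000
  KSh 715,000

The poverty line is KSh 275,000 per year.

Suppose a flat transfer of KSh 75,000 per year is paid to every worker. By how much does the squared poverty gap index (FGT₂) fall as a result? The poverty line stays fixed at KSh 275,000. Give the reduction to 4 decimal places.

0.0754

Before: below the line — KSh 50,000, KSh 255,000; squared poverty gap index (FGT₂) = 0.134942.
After the KSh 75,000 transfer: below the line — KSh 125,000; squared poverty gap index (FGT₂) = 0.059504.
Reduction = 0.134942 − 0.059504 = 0.0754.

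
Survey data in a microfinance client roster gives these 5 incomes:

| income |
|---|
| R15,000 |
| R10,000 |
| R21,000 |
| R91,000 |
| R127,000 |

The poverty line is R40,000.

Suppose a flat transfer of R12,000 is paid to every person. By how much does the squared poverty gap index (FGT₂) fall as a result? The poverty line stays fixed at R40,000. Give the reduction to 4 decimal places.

0.1680

Before: below the line — R10,000, R15,000, R21,000; squared poverty gap index (FGT₂) = 0.235750.
After the R12,000 transfer: below the line — R22,000, R27,000, R33,000; squared poverty gap index (FGT₂) = 0.067750.
Reduction = 0.235750 − 0.067750 = 0.1680.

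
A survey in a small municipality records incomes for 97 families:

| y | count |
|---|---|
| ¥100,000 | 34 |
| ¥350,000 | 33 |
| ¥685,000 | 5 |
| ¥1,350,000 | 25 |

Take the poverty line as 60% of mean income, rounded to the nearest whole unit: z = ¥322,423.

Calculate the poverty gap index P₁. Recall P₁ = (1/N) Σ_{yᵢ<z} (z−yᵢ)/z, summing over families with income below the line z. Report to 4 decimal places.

0.2418

Poor units: 34×¥100,000 (q = 34 of N = 97).
Relative gaps: (322423−100000)/322423 = 0.6898 (×34).
Sum of shortfalls = 23.454847; P₁ averages over all N: 23.454847 / 97 = 0.2418.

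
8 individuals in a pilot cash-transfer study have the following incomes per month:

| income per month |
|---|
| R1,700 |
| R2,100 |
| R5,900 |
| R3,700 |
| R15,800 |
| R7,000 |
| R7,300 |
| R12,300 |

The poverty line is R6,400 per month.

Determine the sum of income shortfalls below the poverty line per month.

Below the line: R1,700, R2,100, R3,700, R5,900 (q = 4 of N = 8).
Individual gaps: 6400−1700 = 4700; 6400−2100 = 4300; 6400−3700 = 2700; 6400−5900 = 500.
Aggregate gap = R12,200.

R12,200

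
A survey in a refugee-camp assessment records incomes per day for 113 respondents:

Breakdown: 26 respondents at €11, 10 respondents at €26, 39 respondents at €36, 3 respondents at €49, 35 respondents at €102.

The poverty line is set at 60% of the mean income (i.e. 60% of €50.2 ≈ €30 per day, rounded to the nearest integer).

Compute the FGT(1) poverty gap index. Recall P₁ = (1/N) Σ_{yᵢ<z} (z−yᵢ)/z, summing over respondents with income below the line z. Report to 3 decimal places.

Incomes under z: 26×€11, 10×€26 (q = 36 of N = 113).
Relative gaps: (30−11)/30 = 0.6333 (×26); (30−26)/30 = 0.1333 (×10).
Σ = 17.800000. Dividing by the full population N = 113 gives P₁ = 0.158.

0.158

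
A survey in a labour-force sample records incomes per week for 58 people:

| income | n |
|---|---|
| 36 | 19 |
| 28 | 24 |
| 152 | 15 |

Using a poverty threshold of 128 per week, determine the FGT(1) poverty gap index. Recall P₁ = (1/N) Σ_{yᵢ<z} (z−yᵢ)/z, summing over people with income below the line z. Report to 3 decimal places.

Below z: 24×28, 19×36 (q = 43 of N = 58).
Gap ratios (z−y)/z: (128−28)/128 = 0.7812 (×24); (128−36)/128 = 0.7188 (×19).
Sum of shortfalls = 32.406250; P₁ averages over all N: 32.406250 / 58 = 0.559.

0.559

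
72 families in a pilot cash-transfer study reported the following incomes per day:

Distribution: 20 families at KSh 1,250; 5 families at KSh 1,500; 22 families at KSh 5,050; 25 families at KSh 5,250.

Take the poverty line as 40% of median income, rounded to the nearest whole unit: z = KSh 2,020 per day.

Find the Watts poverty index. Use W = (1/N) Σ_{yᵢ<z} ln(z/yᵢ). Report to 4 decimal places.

0.1540

Poor units: 20×KSh 1,250, 5×KSh 1,500 (q = 25 of N = 72).
Log gaps: ln(2020/1250) = 0.4800 (×20); ln(2020/1500) = 0.2976 (×5).
W = 11.087241 / 72 = 0.1540.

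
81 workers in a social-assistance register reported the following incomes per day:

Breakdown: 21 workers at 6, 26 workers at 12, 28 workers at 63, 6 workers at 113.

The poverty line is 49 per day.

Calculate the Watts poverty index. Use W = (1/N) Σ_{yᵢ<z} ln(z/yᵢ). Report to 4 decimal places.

Below the line: 21×6, 26×12 (q = 47 of N = 81).
Log gaps: ln(49/6) = 2.1001 (×21); ln(49/12) = 1.4069 (×26).
W = 80.681032 / 81 = 0.9961.

0.9961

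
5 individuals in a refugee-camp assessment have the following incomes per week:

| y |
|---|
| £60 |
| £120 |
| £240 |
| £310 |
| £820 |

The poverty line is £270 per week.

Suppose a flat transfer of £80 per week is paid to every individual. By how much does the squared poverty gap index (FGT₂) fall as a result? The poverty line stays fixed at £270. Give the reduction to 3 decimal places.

0.125

Before: below the line — £60, £120, £240; squared poverty gap index (FGT₂) = 0.18519.
After the £80 transfer: below the line — £140, £200; squared poverty gap index (FGT₂) = 0.05981.
Reduction = 0.18519 − 0.05981 = 0.125.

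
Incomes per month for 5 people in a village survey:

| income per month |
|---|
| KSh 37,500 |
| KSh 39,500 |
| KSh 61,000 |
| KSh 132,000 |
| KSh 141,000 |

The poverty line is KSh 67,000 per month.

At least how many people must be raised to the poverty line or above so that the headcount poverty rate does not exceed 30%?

3 of the 5 people are poor, so H = 3/5 = 0.600.
A headcount ratio of at most 30% allows at most ⌊0.30 × 5⌋ = 1 poor people.
So at least 3 − 1 = 2 must be lifted.

2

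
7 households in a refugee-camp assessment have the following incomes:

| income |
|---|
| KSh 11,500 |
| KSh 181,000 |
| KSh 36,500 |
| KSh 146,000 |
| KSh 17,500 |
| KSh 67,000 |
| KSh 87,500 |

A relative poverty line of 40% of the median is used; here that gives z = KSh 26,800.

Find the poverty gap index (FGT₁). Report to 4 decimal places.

Poor units: KSh 11,500, KSh 17,500 (q = 2 of N = 7).
Gap ratios (z−y)/z: (26800−11500)/26800 = 0.5709; (26800−17500)/26800 = 0.3470.
Sum of shortfalls = 0.917910; P₁ averages over all N: 0.917910 / 7 = 0.1311.

0.1311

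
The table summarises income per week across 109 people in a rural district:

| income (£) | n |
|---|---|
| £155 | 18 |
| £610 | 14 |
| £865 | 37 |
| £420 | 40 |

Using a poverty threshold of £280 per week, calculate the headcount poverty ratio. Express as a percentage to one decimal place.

16.5%

18 of the 109 people have income below £280.
H = 18/109 = 16.5%.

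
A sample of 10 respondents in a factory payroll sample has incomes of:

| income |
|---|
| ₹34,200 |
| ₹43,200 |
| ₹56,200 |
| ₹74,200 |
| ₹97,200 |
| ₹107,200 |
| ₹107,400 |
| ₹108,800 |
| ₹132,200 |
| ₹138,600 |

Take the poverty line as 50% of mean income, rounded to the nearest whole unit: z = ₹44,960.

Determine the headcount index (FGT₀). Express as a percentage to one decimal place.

20.0%

2 of the 10 respondents have income below ₹44,960.
H = 2/10 = 20.0%.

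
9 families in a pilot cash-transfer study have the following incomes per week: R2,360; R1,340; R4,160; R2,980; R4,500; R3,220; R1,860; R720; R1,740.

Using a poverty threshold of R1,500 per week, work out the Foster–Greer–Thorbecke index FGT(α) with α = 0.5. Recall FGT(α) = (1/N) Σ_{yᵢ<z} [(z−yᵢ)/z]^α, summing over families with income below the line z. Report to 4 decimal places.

Below the line: R720, R1,340 (q = 2 of N = 9).
Gap ratios (z−y)/z: (1500−720)/1500 = 0.5200; (1500−1340)/1500 = 0.1067.
Raised to α = 0.5: 0.72111; 0.32660.
Sum = 1.047709; FGT(0.5) = 1.047709 / 9 = 0.1164.

0.1164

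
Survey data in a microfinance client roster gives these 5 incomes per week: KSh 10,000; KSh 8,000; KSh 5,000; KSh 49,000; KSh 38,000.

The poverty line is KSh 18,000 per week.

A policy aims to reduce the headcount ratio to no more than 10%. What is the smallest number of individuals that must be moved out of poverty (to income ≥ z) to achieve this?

3

3 of the 5 individuals are poor, so H = 3/5 = 0.600.
A headcount ratio of at most 10% allows at most ⌊0.10 × 5⌋ = 0 poor individuals.
So at least 3 − 0 = 3 must be lifted.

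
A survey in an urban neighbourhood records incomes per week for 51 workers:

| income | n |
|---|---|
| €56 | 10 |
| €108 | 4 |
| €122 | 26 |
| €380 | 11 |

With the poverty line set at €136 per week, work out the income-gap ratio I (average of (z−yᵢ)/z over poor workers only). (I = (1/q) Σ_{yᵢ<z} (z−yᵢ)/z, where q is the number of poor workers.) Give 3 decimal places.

Incomes under z: 10×€56, 4×€108, 26×€122 (q = 40 of N = 51).
Relative gaps: 0.5882 (×10), 0.2059 (×4), 0.1029 (×26); sum = 9.382353.
I averages over the q = 40 poor units only: 9.382353 / 40 = 0.235.

0.235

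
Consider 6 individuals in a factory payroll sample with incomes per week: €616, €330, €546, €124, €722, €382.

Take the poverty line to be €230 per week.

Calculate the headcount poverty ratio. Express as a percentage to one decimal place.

16.7%

1 of the 6 individuals have income below €230.
H = 1/6 = 16.7%.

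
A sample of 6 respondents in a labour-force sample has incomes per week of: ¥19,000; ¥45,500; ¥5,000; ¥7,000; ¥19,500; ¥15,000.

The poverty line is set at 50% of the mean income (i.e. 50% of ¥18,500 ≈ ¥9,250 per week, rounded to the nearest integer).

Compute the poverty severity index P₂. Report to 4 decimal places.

Below z: ¥5,000, ¥7,000 (q = 2 of N = 6).
Normalized shortfalls: (9250−5000)/9250 = 0.4595; (9250−7000)/9250 = 0.2432.
Squared: 0.2111; 0.0592.
Sum = 0.270270; P₂ = 0.270270 / 6 = 0.0450.

0.0450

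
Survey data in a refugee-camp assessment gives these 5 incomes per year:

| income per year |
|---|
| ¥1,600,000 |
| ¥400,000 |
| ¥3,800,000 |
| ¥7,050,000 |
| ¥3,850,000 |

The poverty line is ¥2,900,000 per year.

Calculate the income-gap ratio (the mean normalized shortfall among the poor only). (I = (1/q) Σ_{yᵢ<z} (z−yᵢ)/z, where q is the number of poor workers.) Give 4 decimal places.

0.6552

Below the line: ¥400,000, ¥1,600,000 (q = 2 of N = 5).
Relative gaps: 0.8621, 0.4483; sum = 1.310345.
The income-gap ratio divides by q (the poor only): 1.310345 / 2 = 0.6552.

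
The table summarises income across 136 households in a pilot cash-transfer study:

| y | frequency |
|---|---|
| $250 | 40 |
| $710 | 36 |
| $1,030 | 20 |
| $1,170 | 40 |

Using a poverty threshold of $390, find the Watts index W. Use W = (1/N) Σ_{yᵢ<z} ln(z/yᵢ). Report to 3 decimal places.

0.131

Incomes under z: 40×$250 (q = 40 of N = 136).
Log gaps: ln(390/250) = 0.4447 (×40).
W = 17.787433 / 136 = 0.131.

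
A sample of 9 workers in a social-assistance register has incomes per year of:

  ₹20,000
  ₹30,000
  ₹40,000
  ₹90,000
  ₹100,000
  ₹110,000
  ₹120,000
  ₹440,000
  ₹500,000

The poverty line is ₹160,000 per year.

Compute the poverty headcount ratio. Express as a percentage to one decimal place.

7 of the 9 workers have income below ₹160,000.
H = 7/9 = 77.8%.

77.8%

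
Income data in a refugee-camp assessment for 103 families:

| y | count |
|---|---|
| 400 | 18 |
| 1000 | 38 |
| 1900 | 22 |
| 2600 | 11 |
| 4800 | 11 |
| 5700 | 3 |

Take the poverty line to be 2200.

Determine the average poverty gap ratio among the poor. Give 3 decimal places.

Below the line: 18×400, 38×1000, 22×1900 (q = 78 of N = 103).
Shortfall ratios (z−y)/z: 0.8182 (×18), 0.5455 (×38), 0.1364 (×22); sum = 38.454545.
I averages over the q = 78 poor units only: 38.454545 / 78 = 0.493.

0.493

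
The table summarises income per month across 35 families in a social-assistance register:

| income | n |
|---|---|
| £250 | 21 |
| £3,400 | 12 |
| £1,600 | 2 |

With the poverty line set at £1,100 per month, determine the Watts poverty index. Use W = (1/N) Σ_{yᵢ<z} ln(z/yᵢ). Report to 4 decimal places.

0.8890

Poor units: 21×£250 (q = 21 of N = 35).
ln(z/y) terms: ln(1100/250) = 1.4816 (×21).
W = 31.113695 / 35 = 0.8890.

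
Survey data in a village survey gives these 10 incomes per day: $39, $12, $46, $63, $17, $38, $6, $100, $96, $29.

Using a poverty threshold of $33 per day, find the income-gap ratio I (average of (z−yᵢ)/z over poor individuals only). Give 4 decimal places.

0.5152

Below the line: $6, $12, $17, $29 (q = 4 of N = 10).
Shortfall ratios (z−y)/z: 0.8182, 0.6364, 0.4848, 0.1212; sum = 2.060606.
I averages over the q = 4 poor units only: 2.060606 / 4 = 0.5152.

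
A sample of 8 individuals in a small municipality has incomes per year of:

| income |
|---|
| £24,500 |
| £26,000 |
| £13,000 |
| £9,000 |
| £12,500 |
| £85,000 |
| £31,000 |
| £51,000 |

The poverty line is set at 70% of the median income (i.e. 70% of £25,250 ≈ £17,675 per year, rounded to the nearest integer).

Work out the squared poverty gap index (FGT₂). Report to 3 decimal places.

Poor units: £9,000, £12,500, £13,000 (q = 3 of N = 8).
Normalized shortfalls: (17675−9000)/17675 = 0.4908; (17675−12500)/17675 = 0.2928; (17675−13000)/17675 = 0.2645.
Squared: 0.2409; 0.0857; 0.0700.
Sum = 0.396574; P₂ = 0.396574 / 8 = 0.050.

0.050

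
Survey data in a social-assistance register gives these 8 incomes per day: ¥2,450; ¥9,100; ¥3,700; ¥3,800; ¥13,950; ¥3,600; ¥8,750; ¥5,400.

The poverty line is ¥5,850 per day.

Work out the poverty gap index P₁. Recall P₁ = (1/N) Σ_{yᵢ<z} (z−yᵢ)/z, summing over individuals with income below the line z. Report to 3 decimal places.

Incomes under z: ¥2,450, ¥3,600, ¥3,700, ¥3,800, ¥5,400 (q = 5 of N = 8).
Relative gaps: (5850−2450)/5850 = 0.5812; (5850−3600)/5850 = 0.3846; (5850−3700)/5850 = 0.3675; (5850−3800)/5850 = 0.3504; (5850−5400)/5850 = 0.0769.
Sum of shortfalls = 1.760684; P₁ averages over all N: 1.760684 / 8 = 0.220.

0.220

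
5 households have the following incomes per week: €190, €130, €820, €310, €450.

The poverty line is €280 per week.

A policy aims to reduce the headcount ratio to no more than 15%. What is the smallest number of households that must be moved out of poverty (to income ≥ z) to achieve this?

2 of the 5 households are poor, so H = 2/5 = 0.400.
A headcount ratio of at most 15% allows at most ⌊0.15 × 5⌋ = 0 poor households.
So at least 2 − 0 = 2 must be lifted.

2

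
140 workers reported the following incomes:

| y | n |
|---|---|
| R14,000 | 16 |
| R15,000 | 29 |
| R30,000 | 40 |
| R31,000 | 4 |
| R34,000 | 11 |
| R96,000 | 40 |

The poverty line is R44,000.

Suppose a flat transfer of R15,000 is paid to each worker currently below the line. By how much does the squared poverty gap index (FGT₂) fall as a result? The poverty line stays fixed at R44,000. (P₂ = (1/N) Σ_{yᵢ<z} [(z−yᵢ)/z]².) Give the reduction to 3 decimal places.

0.144

Before: below the line — 16×R14,000, 29×R15,000, 40×R30,000, 4×R31,000, 11×R34,000; squared poverty gap index (FGT₂) = 0.17859.
After the R15,000 transfer: below the line — 16×R29,000, 29×R30,000; squared poverty gap index (FGT₂) = 0.03425.
Reduction = 0.17859 − 0.03425 = 0.144.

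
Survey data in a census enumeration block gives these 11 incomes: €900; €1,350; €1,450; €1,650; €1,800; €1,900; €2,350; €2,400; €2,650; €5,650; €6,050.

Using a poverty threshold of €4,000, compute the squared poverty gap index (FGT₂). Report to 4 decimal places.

Incomes under z: €900, €1,350, €1,450, €1,650, €1,800, €1,900, €2,350, €2,400, €2,650 (q = 9 of N = 11).
Relative gaps: (4000−900)/4000 = 0.7750; (4000−1350)/4000 = 0.6625; (4000−1450)/4000 = 0.6375; (4000−1650)/4000 = 0.5875; (4000−1800)/4000 = 0.5500; (4000−1900)/4000 = 0.5250; (4000−2350)/4000 = 0.4125; (4000−2400)/4000 = 0.4000; (4000−2650)/4000 = 0.3375.
Squared: 0.6006; 0.4389; 0.4064; 0.3452; 0.3025; 0.2756; 0.1702; 0.1600; 0.1139.
Sum = 2.813281; P₂ = 2.813281 / 11 = 0.2558.

0.2558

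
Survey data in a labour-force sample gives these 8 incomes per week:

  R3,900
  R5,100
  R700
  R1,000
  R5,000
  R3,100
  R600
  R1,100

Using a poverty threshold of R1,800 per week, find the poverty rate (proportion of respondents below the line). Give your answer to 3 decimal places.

0.500

4 of the 8 respondents have income below R1,800.
H = 4/8 = 0.500.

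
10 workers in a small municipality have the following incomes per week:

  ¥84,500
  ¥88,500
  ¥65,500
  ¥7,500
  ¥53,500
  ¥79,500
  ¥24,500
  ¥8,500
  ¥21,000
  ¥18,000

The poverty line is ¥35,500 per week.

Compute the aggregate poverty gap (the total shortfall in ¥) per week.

Poor units: ¥7,500, ¥8,500, ¥18,000, ¥21,000, ¥24,500 (q = 5 of N = 10).
Individual gaps: 35500−7500 = 28000; 35500−8500 = 27000; 35500−18000 = 17500; 35500−21000 = 14500; 35500−24500 = 11000.
Aggregate gap = ¥98,000.

¥98,000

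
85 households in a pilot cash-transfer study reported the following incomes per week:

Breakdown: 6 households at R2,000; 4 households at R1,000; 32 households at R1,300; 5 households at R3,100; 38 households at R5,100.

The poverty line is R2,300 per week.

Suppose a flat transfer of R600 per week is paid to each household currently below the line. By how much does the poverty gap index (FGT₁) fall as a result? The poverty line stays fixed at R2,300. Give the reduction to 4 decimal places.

0.1197

Before: below the line — 4×R1,000, 32×R1,300, 6×R2,000; poverty gap index (FGT₁) = 0.199488.
After the R600 transfer: below the line — 4×R1,600, 32×R1,900; poverty gap index (FGT₁) = 0.079795.
Reduction = 0.199488 − 0.079795 = 0.1197.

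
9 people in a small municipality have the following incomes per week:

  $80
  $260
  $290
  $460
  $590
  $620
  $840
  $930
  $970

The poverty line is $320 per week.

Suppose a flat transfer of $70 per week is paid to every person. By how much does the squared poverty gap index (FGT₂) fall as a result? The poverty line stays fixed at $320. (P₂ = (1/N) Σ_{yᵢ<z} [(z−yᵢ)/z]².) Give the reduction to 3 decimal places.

0.036

Before: below the line — $80, $260, $290; squared poverty gap index (FGT₂) = 0.06738.
After the $70 transfer: below the line — $150; squared poverty gap index (FGT₂) = 0.03136.
Reduction = 0.06738 − 0.03136 = 0.036.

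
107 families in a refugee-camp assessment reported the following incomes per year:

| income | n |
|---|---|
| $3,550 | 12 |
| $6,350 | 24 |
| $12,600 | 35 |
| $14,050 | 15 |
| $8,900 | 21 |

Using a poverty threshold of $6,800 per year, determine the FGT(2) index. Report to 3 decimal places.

Below the line: 12×$3,550, 24×$6,350 (q = 36 of N = 107).
Shortfall ratios: (6800−3550)/6800 = 0.4779 (×12); (6800−6350)/6800 = 0.0662 (×24).
Squared: 0.2284 (×12); 0.0044 (×24).
Sum = 2.846237; P₂ = 2.846237 / 107 = 0.027.

0.027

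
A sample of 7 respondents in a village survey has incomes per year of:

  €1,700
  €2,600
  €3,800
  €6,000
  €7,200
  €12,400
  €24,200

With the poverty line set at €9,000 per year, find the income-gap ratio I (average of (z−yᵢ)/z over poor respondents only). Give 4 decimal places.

0.5267

Below the line: €1,700, €2,600, €3,800, €6,000, €7,200 (q = 5 of N = 7).
Shortfall ratios (z−y)/z: 0.8111, 0.7111, 0.5778, 0.3333, 0.2000; sum = 2.633333.
I averages over the q = 5 poor units only: 2.633333 / 5 = 0.5267.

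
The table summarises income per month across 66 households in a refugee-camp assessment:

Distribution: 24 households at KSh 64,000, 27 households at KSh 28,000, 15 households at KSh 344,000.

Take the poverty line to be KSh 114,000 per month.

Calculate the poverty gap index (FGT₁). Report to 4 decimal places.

0.4681

Poor units: 27×KSh 28,000, 24×KSh 64,000 (q = 51 of N = 66).
Normalized shortfalls: (114000−28000)/114000 = 0.7544 (×27); (114000−64000)/114000 = 0.4386 (×24).
Sum of shortfalls = 30.894737; P₁ averages over all N: 30.894737 / 66 = 0.4681.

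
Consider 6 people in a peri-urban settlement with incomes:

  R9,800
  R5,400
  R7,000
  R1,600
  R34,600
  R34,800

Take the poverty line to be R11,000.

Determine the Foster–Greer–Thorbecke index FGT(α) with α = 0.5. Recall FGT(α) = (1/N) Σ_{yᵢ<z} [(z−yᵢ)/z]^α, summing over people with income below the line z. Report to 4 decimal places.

0.4285

Incomes under z: R1,600, R5,400, R7,000, R9,800 (q = 4 of N = 6).
Normalized shortfalls: (11000−1600)/11000 = 0.8545; (11000−5400)/11000 = 0.5091; (11000−7000)/11000 = 0.3636; (11000−9800)/11000 = 0.1091.
Raised to α = 0.5: 0.92442; 0.71351; 0.60302; 0.33029.
Sum = 2.571234; FGT(0.5) = 2.571234 / 6 = 0.4285.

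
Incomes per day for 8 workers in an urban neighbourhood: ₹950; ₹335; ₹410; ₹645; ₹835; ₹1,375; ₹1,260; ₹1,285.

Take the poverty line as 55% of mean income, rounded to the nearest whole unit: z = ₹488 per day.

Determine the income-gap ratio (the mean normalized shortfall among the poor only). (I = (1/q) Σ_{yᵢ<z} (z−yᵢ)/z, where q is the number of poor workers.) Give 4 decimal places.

0.2367

Below z: ₹335, ₹410 (q = 2 of N = 8).
Shortfall ratios (z−y)/z: 0.3135, 0.1598; sum = 0.473361.
The income-gap ratio divides by q (the poor only): 0.473361 / 2 = 0.2367.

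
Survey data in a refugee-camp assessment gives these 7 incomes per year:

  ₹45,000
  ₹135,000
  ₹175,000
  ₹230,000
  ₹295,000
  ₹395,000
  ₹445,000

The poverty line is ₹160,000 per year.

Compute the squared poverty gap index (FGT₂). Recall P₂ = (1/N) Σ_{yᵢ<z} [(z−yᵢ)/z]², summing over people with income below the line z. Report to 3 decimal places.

Below z: ₹45,000, ₹135,000 (q = 2 of N = 7).
Gap ratios (z−y)/z: (160000−45000)/160000 = 0.7188; (160000−135000)/160000 = 0.1562.
Squared: 0.5166; 0.0244.
Sum = 0.541016; P₂ = 0.541016 / 7 = 0.077.

0.077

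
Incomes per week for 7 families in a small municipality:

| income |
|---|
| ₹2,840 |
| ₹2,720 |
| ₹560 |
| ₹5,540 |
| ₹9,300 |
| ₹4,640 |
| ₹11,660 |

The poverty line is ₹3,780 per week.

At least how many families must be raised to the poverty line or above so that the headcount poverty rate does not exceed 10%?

Currently q = 3 of N = 7 are below the line (H = 0.429).
A headcount ratio of at most 10% allows at most ⌊0.10 × 7⌋ = 0 poor families.
So at least 3 − 0 = 3 must be lifted.

3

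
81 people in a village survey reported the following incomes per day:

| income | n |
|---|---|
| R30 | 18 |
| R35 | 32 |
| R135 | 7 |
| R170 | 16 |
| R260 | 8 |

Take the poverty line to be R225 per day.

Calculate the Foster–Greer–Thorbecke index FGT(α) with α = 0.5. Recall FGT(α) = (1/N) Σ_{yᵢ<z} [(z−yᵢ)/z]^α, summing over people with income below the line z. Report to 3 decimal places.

0.722

Below the line: 18×R30, 32×R35, 7×R135, 16×R170 (q = 73 of N = 81).
Relative gaps: (225−30)/225 = 0.8667 (×18); (225−35)/225 = 0.8444 (×32); (225−135)/225 = 0.4000 (×7); (225−170)/225 = 0.2444 (×16).
Raised to α = 0.5: 0.93095 (×18); 0.91894 (×32); 0.63246 (×7); 0.49441 (×16).
Sum = 58.500859; FGT(0.5) = 58.500859 / 81 = 0.722.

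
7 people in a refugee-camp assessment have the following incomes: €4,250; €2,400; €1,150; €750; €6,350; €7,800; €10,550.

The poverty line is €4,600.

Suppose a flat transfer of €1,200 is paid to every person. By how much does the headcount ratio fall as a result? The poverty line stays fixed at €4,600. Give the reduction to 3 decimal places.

Before: below the line — €750, €1,150, €2,400, €4,250; headcount ratio = 0.57143.
After the €1,200 transfer: below the line — €1,950, €2,350, €3,600; headcount ratio = 0.42857.
Reduction = 0.57143 − 0.42857 = 0.143.

0.143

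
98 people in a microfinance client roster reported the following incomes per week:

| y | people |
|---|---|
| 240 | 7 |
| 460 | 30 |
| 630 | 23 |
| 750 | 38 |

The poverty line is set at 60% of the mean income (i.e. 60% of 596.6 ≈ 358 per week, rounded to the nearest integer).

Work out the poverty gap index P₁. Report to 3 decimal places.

Below the line: 7×240 (q = 7 of N = 98).
Shortfall ratios: (358−240)/358 = 0.3296 (×7).
Sum of shortfalls = 2.307263; P₁ averages over all N: 2.307263 / 98 = 0.024.

0.024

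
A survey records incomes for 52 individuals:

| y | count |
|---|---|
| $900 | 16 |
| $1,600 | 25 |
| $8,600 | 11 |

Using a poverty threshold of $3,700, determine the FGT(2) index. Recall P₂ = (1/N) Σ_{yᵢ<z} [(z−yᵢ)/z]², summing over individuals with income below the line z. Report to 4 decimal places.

0.3311

Below z: 16×$900, 25×$1,600 (q = 41 of N = 52).
Normalized shortfalls: (3700−900)/3700 = 0.7568 (×16); (3700−1600)/3700 = 0.5676 (×25).
Squared: 0.5727 (×16); 0.3221 (×25).
Sum = 17.216216; P₂ = 17.216216 / 52 = 0.3311.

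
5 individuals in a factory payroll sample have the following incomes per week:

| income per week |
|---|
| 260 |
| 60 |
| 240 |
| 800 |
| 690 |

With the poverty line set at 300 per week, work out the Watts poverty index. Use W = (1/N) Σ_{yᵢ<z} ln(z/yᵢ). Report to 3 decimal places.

Below z: 60, 240, 260 (q = 3 of N = 5).
Log gaps: ln(300/60) = 1.6094; ln(300/240) = 0.2231; ln(300/260) = 0.1431.
W = 1.975682 / 5 = 0.395.

0.395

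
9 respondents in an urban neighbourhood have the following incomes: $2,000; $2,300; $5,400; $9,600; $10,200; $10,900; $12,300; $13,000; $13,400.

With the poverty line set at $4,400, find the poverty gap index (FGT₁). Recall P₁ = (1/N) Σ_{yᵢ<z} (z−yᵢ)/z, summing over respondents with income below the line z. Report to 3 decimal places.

Below z: $2,000, $2,300 (q = 2 of N = 9).
Shortfall ratios: (4400−2000)/4400 = 0.5455; (4400−2300)/4400 = 0.4773.
Σ = 1.022727. Dividing by the full population N = 9 gives P₁ = 0.114.

0.114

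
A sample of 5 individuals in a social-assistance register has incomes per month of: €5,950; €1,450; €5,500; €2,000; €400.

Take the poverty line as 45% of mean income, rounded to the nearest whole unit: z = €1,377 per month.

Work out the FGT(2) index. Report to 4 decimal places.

Poor units: €400 (q = 1 of N = 5).
Normalized shortfalls: (1377−400)/1377 = 0.7095.
Squared: 0.5034.
Sum = 0.503409; P₂ = 0.503409 / 5 = 0.1007.

0.1007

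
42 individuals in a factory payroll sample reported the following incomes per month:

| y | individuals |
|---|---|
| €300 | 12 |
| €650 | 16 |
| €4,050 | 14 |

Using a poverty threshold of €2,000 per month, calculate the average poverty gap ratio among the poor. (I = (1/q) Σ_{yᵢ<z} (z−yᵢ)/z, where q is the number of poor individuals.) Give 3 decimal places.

0.750

Below the line: 12×€300, 16×€650 (q = 28 of N = 42).
Shortfall ratios (z−y)/z: 0.8500 (×12), 0.6750 (×16); sum = 21.000000.
I averages over the q = 28 poor units only: 21.000000 / 28 = 0.750.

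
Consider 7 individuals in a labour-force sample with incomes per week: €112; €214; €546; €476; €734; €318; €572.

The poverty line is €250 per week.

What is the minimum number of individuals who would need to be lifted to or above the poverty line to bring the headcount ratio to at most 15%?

2 of the 7 individuals are poor, so H = 2/7 = 0.286.
A headcount ratio of at most 15% allows at most ⌊0.15 × 7⌋ = 1 poor individuals.
So at least 2 − 1 = 1 must be lifted.

1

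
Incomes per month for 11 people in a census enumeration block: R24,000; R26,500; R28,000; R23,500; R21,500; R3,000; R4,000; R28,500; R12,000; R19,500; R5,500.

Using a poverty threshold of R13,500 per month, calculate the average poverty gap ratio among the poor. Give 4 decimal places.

Poor units: R3,000, R4,000, R5,500, R12,000 (q = 4 of N = 11).
Shortfall ratios (z−y)/z: 0.7778, 0.7037, 0.5926, 0.1111; sum = 2.185185.
The income-gap ratio divides by q (the poor only): 2.185185 / 4 = 0.5463.

0.5463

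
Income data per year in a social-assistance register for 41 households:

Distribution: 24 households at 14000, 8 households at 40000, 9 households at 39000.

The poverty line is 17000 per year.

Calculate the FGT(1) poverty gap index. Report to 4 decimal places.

0.1033

Incomes under z: 24×14000 (q = 24 of N = 41).
Normalized shortfalls: (17000−14000)/17000 = 0.1765 (×24).
Σ = 4.235294. Dividing by the full population N = 41 gives P₁ = 0.1033.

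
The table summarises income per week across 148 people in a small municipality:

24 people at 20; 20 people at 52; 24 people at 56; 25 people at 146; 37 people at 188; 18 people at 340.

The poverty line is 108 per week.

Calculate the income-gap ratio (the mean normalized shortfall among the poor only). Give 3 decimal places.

Below z: 24×20, 20×52, 24×56 (q = 68 of N = 148).
Shortfall ratios (z−y)/z: 0.8148 (×24), 0.5185 (×20), 0.4815 (×24); sum = 41.481481.
The income-gap ratio divides by q (the poor only): 41.481481 / 68 = 0.610.

0.610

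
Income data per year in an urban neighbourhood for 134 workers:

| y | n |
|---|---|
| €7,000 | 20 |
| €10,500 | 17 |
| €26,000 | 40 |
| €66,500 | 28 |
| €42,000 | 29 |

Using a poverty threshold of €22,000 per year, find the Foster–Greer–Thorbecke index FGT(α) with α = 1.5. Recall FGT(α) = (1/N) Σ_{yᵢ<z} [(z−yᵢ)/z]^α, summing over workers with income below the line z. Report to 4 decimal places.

Below z: 20×€7,000, 17×€10,500 (q = 37 of N = 134).
Relative gaps: (22000−7000)/22000 = 0.6818 (×20); (22000−10500)/22000 = 0.5227 (×17).
Raised to α = 1.5: 0.56299 (×20); 0.37793 (×17).
Sum = 17.684687; FGT(1.5) = 17.684687 / 134 = 0.1320.

0.1320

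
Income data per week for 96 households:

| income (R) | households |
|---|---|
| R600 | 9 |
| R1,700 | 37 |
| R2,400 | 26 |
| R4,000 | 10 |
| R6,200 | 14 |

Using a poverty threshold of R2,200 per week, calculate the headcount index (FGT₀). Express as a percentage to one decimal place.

46 of the 96 households have income below R2,200.
H = 46/96 = 47.9%.

47.9%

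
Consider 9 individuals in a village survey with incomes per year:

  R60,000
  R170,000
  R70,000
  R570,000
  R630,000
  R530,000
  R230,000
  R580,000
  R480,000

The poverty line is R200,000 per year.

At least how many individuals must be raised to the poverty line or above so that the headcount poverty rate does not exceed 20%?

2

3 of the 9 individuals are poor, so H = 3/9 = 0.333.
A headcount ratio of at most 20% allows at most ⌊0.20 × 9⌋ = 1 poor individuals.
So at least 3 − 1 = 2 must be lifted.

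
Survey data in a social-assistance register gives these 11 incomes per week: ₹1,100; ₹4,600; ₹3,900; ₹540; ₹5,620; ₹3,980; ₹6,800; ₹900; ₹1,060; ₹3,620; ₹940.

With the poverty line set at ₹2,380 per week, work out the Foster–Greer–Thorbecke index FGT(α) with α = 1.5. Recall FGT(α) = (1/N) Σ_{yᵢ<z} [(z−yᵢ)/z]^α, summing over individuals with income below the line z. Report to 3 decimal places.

0.223

Poor units: ₹540, ₹900, ₹940, ₹1,060, ₹1,100 (q = 5 of N = 11).
Relative gaps: (2380−540)/2380 = 0.7731; (2380−900)/2380 = 0.6218; (2380−940)/2380 = 0.6050; (2380−1060)/2380 = 0.5546; (2380−1100)/2380 = 0.5378.
Raised to α = 1.5: 0.67977; 0.49037; 0.47063; 0.41304; 0.39441.
Sum = 2.448226; FGT(1.5) = 2.448226 / 11 = 0.223.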